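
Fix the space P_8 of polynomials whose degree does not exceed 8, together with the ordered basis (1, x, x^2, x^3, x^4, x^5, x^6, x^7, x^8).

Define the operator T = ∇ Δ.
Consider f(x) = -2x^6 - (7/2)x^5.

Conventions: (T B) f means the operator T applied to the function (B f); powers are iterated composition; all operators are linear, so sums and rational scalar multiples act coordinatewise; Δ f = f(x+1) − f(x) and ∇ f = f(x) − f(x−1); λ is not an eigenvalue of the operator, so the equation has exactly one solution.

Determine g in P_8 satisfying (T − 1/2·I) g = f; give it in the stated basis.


write g with unknown coordinates in the stated basis and equate coefficients in (T − 1/2·I) g = f
solving from the highest basis element down gives g = 4x^6 + 7x^5 + 240x^4 + 280x^3 + 6000x^2 + 3500x + 24976
check: T g = 120x^4 + 140x^3 + 3000x^2 + 1750x + 12488
so T g − 1/2·g = -2x^6 - (7/2)x^5 = f ✓

the result is g(x) = 4x^6 + 7x^5 + 240x^4 + 280x^3 + 6000x^2 + 3500x + 24976


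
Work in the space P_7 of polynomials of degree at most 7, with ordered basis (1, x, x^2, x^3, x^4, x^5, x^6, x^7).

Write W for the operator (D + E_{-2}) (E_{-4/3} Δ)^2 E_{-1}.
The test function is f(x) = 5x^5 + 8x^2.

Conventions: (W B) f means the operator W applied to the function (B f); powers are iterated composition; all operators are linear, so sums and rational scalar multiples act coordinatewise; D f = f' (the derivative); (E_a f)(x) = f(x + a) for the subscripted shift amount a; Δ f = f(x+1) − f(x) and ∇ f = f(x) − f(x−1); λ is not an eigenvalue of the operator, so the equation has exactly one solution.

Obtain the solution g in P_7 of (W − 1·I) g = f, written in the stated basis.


g(x) = -5x^5 - 100x^3 + 1092x^2 - (16750/3)x + 340118/27

write g with unknown coordinates in the stated basis and equate coefficients in (W − 1·I) g = f
solving from the highest basis element down gives g = -5x^5 - 100x^3 + 1092x^2 - (16750/3)x + 340118/27
check: W g = -100x^3 + 1100x^2 - (16750/3)x + 340118/27
so W g − 1·g = 5x^5 + 8x^2 = f ✓


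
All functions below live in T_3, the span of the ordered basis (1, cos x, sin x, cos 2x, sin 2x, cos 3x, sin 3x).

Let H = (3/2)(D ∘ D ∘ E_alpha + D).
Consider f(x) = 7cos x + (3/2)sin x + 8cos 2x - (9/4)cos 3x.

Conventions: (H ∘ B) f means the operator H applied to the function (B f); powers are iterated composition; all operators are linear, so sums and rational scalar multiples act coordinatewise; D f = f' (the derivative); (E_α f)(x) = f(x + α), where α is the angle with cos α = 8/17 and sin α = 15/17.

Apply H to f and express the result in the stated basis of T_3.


E_alpha f = (157/34)cos x - (93/17)sin x - (1288/289)cos 2x - (1920/289)sin 2x + (10998/4913)cos 3x - (4455/19652)sin 3x
D E_alpha f = -(93/17)cos x - (157/34)sin x - (3840/289)cos 2x + (2576/289)sin 2x - (13365/19652)cos 3x - (32994/4913)sin 3x
D D E_alpha f = -(157/34)cos x + (93/17)sin x + (5152/289)cos 2x + (7680/289)sin 2x - (98982/4913)cos 3x + (40095/19652)sin 3x
D f = (3/2)cos x - 7sin x - 16sin 2x + (27/4)sin 3x
(D ∘ D ∘ E_alpha + D) f = -(53/17)cos x - (26/17)sin x + (5152/289)cos 2x + (3056/289)sin 2x - (98982/4913)cos 3x + (86373/9826)sin 3x
((3/2)(D ∘ D ∘ E_alpha + D)) f = -(159/34)cos x - (39/17)sin x + (7728/289)cos 2x + (4584/289)sin 2x - (148473/4913)cos 3x + (259119/19652)sin 3x

the result is g(x) = -(159/34)cos x - (39/17)sin x + (7728/289)cos 2x + (4584/289)sin 2x - (148473/4913)cos 3x + (259119/19652)sin 3x


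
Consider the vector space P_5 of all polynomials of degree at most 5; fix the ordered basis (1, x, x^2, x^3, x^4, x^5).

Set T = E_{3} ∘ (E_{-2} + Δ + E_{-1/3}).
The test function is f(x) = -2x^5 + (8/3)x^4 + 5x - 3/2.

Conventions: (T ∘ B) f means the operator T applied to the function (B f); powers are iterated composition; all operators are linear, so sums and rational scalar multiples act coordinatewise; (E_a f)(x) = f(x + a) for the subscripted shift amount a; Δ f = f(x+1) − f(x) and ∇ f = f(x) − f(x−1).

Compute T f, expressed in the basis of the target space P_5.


the result is g(x) = -4x^5 - (124/3)x^4 - (2272/9)x^3 - (24232/27)x^2 - (44498/27)x - 293831/243

E_{-2} f = -2x^5 + (68/3)x^4 - (304/3)x^3 + 224x^2 - (721/3)x + 571/6
Δ f = -10x^4 - (28/3)x^3 - 4x^2 + (2/3)x + 17/3
E_{-1/3} f = -2x^5 + 6x^4 - (52/9)x^3 + (68/27)x^2 + (121/27)x - 1519/486
(E_{-2} + Δ + E_{-1/3}) f = -4x^5 + (56/3)x^4 - (1048/9)x^3 + (6008/27)x^2 - (6350/27)x + 23743/243
E_{3} (E_{-2} + Δ + E_{-1/3}) f = -4x^5 - (124/3)x^4 - (2272/9)x^3 - (24232/27)x^2 - (44498/27)x - 293831/243


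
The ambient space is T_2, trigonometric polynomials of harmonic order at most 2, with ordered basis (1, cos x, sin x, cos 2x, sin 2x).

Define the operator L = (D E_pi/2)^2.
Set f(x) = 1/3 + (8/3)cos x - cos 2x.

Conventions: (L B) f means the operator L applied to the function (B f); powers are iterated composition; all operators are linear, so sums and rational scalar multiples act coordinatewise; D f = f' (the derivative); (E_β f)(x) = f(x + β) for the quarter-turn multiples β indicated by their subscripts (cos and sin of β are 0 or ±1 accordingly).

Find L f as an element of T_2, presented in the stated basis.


the result is g(x) = (8/3)cos x + 4cos 2x

E_pi/2 f = 1/3 - (8/3)sin x + cos 2x
D E_pi/2 f = -(8/3)cos x - 2sin 2x
E_pi/2 (D E_pi/2) f = (8/3)sin x + 2sin 2x
D E_pi/2 (D E_pi/2) f = (8/3)cos x + 4cos 2x


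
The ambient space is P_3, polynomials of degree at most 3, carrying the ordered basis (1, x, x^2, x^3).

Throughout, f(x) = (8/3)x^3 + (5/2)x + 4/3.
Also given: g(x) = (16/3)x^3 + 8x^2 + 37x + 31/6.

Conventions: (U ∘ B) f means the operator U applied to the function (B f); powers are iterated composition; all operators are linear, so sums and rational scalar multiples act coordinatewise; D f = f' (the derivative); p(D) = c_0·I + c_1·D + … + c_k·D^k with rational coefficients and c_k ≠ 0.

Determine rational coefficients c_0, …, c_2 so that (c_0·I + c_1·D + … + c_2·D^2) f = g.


p(D) = 2·I + D + 2·D^2, i.e. c_0 = 2, c_1 = 1, c_2 = 2

D^0 f = (8/3)x^3 + (5/2)x + 4/3
D^1 f = 8x^2 + 5/2
D^2 f = 16x
matching coefficients of g against c_0 f + c_1 Df + … from the top degree down determines the c_i
solution: c_0 = 2, c_1 = 1, c_2 = 2


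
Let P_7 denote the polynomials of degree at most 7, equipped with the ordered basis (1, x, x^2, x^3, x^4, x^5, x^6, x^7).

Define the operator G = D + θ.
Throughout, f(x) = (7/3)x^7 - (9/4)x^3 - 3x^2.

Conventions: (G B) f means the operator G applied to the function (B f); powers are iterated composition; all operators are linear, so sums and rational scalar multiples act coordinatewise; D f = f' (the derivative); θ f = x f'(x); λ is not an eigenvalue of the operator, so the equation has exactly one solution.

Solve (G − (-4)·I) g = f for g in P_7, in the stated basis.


write g with unknown coordinates in the stated basis and equate coefficients in (G − (-4)·I) g = f
solving from the highest basis element down gives g = (7/33)x^7 - (49/330)x^6 + (49/495)x^5 - (49/792)x^4 - (793/2772)x^3 - (1979/5544)x^2 + (1979/13860)x - 1979/55440
check: G g = (49/33)x^7 + (98/165)x^6 - (196/495)x^5 + (49/198)x^4 - (3065/2772)x^3 - (2179/1386)x^2 - (1979/3465)x + 1979/13860
so G g − (-4)·g = (7/3)x^7 - (9/4)x^3 - 3x^2 = f ✓

the image equals g(x) = (7/33)x^7 - (49/330)x^6 + (49/495)x^5 - (49/792)x^4 - (793/2772)x^3 - (1979/5544)x^2 + (1979/13860)x - 1979/55440


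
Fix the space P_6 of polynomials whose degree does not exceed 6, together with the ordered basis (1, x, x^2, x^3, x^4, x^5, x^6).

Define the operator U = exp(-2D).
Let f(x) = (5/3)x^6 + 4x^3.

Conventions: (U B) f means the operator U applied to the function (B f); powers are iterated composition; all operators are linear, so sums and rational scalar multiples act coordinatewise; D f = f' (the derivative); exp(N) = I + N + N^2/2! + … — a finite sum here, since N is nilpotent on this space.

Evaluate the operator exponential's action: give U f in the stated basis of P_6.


the image equals g(x) = (5/3)x^6 - 20x^5 + 100x^4 - (788/3)x^3 + 376x^2 - 272x + 224/3

order-1 term: -20x^5 - 24x^2
order-2 term: 100x^4 + 48x
order-3 term: -(800/3)x^3 - 32
order-4 term: 400x^2
order-5 term: -320x
order-6 term: 320/3
the series for exp(-2D) f terminates at order 6
exp(-2D) f = (5/3)x^6 - 20x^5 + 100x^4 - (788/3)x^3 + 376x^2 - 272x + 224/3


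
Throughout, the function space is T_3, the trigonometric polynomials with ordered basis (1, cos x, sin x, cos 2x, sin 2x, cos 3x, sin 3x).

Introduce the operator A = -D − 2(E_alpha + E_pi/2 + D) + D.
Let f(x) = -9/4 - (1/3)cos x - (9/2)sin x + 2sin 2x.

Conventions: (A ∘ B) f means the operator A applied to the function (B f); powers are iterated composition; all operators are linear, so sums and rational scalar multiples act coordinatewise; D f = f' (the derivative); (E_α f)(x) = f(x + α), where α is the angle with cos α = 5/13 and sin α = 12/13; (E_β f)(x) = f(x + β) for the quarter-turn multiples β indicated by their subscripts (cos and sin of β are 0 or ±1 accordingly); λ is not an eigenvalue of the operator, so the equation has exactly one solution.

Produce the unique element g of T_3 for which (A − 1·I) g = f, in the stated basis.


write g with unknown coordinates in the stated basis and equate coefficients in (A − 1·I) g = f
solving from the highest basis element down gives g = 9/20 - (1003/1455)cos x + (773/2910)sin x + (1832/5945)cos 2x + (814/5945)sin 2x
check: A g = -9/5 - (496/485)cos x - (6161/1455)sin x + (1832/5945)cos 2x + (12704/5945)sin 2x
so A g − 1·g = -9/4 - (1/3)cos x - (9/2)sin x + 2sin 2x = f ✓

the image equals g(x) = 9/20 - (1003/1455)cos x + (773/2910)sin x + (1832/5945)cos 2x + (814/5945)sin 2x


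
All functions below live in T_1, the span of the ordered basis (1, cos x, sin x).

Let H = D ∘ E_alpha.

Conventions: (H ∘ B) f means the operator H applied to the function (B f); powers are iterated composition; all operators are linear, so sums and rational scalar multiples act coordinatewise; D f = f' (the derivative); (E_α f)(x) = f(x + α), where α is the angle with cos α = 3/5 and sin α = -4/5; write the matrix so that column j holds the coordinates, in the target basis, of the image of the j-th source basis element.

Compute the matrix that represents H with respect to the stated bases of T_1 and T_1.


the matrix is [[0, 0, 0]; [0, 4/5, 3/5]; [0, -3/5, 4/5]] (rows listed top to bottom)

image of 1: 0
image of cos x: (4/5)cos x - (3/5)sin x
image of sin x: (3/5)cos x + (4/5)sin x
each image's coordinates form column j of the matrix


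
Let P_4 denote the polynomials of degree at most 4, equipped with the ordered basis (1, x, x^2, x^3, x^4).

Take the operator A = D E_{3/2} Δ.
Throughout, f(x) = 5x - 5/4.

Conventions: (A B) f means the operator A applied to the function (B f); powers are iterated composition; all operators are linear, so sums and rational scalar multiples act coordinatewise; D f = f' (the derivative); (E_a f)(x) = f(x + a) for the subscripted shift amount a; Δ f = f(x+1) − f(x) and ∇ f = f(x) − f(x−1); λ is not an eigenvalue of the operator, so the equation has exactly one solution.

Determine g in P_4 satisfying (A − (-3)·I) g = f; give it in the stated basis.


the image equals g(x) = (5/3)x - 5/12

write g with unknown coordinates in the stated basis and equate coefficients in (A − (-3)·I) g = f
solving from the highest basis element down gives g = (5/3)x - 5/12
check: A g = 0
so A g − (-3)·g = 5x - 5/4 = f ✓


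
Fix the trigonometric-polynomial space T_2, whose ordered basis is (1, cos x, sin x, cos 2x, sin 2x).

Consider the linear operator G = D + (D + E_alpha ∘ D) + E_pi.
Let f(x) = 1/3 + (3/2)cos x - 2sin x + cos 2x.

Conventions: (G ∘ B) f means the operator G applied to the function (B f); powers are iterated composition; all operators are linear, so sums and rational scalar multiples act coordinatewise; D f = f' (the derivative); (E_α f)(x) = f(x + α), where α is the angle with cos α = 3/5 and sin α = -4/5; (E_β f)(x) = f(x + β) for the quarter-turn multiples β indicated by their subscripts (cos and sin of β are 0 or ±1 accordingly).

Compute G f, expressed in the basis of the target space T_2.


the result is g(x) = 1/3 - (11/2)cos x - (7/2)sin x + (73/25)cos 2x - (86/25)sin 2x

D f = -2cos x - (3/2)sin x - 2sin 2x
D f = -2cos x - (3/2)sin x - 2sin 2x
D f = -2cos x - (3/2)sin x - 2sin 2x
E_alpha D f = -(5/2)sin x + (48/25)cos 2x + (14/25)sin 2x
(D + E_alpha ∘ D) f = -2cos x - 4sin x + (48/25)cos 2x - (36/25)sin 2x
E_pi f = 1/3 - (3/2)cos x + 2sin x + cos 2x
(D + (D + E_alpha ∘ D) + E_pi) f = 1/3 - (11/2)cos x - (7/2)sin x + (73/25)cos 2x - (86/25)sin 2x


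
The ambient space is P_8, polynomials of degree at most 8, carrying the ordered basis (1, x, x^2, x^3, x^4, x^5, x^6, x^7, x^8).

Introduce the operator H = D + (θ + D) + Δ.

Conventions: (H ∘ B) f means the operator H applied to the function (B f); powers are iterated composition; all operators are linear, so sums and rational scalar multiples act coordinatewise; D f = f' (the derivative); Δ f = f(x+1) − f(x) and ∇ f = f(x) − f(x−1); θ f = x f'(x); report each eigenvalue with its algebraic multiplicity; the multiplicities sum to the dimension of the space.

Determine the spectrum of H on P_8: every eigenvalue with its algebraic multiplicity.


λ = 0 (multiplicity 1), λ = 1 (multiplicity 1), λ = 2 (multiplicity 1), λ = 3 (multiplicity 1), λ = 4 (multiplicity 1), λ = 5 (multiplicity 1), λ = 6 (multiplicity 1), λ = 7 (multiplicity 1), λ = 8 (multiplicity 1)

image of 1: 0
image of x: x + 3
image of x^2: 2x^2 + 6x + 1
image of x^3: 3x^3 + 9x^2 + 3x + 1
image of x^4: 4x^4 + 12x^3 + 6x^2 + 4x + 1
image of x^5: 5x^5 + 15x^4 + 10x^3 + 10x^2 + 5x + 1
image of x^6: 6x^6 + 18x^5 + 15x^4 + 20x^3 + 15x^2 + 6x + 1
image of x^7: 7x^7 + 21x^6 + 21x^5 + 35x^4 + 35x^3 + 21x^2 + 7x + 1
image of x^8: 8x^8 + 24x^7 + 28x^6 + 56x^5 + 70x^4 + 56x^3 + 28x^2 + 8x + 1
the matrix is upper triangular; its diagonal is (0, 1, 2, 3, 4, 5, 6, 7, 8)
for a triangular matrix the eigenvalues are the diagonal entries, with algebraic multiplicity their repetition count


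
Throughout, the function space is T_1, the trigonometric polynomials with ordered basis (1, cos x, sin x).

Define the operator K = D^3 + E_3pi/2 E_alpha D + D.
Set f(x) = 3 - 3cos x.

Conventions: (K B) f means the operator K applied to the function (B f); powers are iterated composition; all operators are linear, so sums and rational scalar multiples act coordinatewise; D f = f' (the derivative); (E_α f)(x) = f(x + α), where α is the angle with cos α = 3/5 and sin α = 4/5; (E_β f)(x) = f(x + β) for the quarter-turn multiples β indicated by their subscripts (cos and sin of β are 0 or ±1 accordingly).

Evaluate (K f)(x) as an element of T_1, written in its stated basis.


g(x) = -(9/5)cos x + (12/5)sin x

D f = 3sin x
D D f = 3cos x
D D D f = -3sin x
D f = 3sin x
E_alpha D f = (12/5)cos x + (9/5)sin x
E_3pi/2 E_alpha D f = -(9/5)cos x + (12/5)sin x
D f = 3sin x
(D^3 + E_3pi/2 E_alpha D + D) f = -(9/5)cos x + (12/5)sin x


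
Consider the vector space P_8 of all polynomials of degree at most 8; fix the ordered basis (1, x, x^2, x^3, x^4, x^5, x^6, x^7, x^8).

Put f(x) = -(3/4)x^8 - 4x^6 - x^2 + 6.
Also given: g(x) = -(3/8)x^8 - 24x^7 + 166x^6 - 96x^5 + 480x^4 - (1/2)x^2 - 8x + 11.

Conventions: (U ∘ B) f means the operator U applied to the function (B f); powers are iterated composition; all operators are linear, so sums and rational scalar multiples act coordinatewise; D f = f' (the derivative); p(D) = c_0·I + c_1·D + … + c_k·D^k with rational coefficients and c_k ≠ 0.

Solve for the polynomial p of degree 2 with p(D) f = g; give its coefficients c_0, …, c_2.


p(D) = (1/2)·I + 4·D − 4·D^2, i.e. c_0 = 1/2, c_1 = 4, c_2 = -4

D^0 f = -(3/4)x^8 - 4x^6 - x^2 + 6
D^1 f = -6x^7 - 24x^5 - 2x
D^2 f = -42x^6 - 120x^4 - 2
matching coefficients of g against c_0 f + c_1 Df + … from the top degree down determines the c_i
solution: c_0 = 1/2, c_1 = 4, c_2 = -4


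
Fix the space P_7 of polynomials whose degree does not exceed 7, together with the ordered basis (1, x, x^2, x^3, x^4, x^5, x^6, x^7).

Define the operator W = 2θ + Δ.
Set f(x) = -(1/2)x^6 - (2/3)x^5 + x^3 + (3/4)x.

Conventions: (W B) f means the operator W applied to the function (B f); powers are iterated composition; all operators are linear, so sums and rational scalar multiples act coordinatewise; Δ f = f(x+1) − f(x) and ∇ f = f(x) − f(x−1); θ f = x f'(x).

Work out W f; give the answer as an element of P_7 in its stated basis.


the image equals g(x) = -6x^6 - (29/3)x^5 - (65/6)x^4 - (32/3)x^3 - (67/6)x^2 - (11/6)x + 7/12

θ f = -3x^6 - (10/3)x^5 + 3x^3 + (3/4)x
(2θ) f = -6x^6 - (20/3)x^5 + 6x^3 + (3/2)x
Δ f = -3x^5 - (65/6)x^4 - (50/3)x^3 - (67/6)x^2 - (10/3)x + 7/12
(2θ + Δ) f = -6x^6 - (29/3)x^5 - (65/6)x^4 - (32/3)x^3 - (67/6)x^2 - (11/6)x + 7/12


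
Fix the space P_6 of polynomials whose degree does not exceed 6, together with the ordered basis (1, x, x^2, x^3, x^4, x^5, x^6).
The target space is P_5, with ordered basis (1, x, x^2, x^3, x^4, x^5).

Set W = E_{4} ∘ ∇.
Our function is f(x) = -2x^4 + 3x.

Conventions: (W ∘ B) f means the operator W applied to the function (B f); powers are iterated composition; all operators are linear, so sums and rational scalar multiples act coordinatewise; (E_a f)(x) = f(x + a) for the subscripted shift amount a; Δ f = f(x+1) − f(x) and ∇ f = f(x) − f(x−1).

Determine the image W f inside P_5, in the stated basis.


g(x) = -8x^3 - 84x^2 - 296x - 347

∇ f = -8x^3 + 12x^2 - 8x + 5
E_{4} ∇ f = -8x^3 - 84x^2 - 296x - 347


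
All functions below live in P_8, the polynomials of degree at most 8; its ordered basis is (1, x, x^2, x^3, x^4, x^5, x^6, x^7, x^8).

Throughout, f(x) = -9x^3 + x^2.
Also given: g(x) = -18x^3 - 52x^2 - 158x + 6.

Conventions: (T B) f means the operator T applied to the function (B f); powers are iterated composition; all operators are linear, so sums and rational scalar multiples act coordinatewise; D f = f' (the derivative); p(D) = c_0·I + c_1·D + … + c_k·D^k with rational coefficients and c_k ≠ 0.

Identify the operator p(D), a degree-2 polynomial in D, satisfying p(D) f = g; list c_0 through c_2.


D^0 f = -9x^3 + x^2
D^1 f = -27x^2 + 2x
D^2 f = -54x + 2
matching coefficients of g against c_0 f + c_1 Df + … from the top degree down determines the c_i
solution: c_0 = 2, c_1 = 2, c_2 = 3

p(D) = 2·I + 2·D + 3·D^2, i.e. c_0 = 2, c_1 = 2, c_2 = 3


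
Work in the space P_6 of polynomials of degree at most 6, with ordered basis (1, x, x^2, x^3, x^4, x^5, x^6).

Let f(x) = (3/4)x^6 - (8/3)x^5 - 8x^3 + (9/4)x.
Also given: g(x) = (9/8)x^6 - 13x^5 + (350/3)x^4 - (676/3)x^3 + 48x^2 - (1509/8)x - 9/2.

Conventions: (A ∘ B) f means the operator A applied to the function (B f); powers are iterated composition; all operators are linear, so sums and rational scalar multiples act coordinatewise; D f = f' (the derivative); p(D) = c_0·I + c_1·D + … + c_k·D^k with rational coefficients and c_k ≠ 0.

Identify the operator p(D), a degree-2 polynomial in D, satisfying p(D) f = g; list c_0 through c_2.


D^0 f = (3/4)x^6 - (8/3)x^5 - 8x^3 + (9/4)x
D^1 f = (9/2)x^5 - (40/3)x^4 - 24x^2 + 9/4
D^2 f = (45/2)x^4 - (160/3)x^3 - 48x
matching coefficients of g against c_0 f + c_1 Df + … from the top degree down determines the c_i
solution: c_0 = 3/2, c_1 = -2, c_2 = 4

p(D) = (3/2)·I − 2·D + 4·D^2, i.e. c_0 = 3/2, c_1 = -2, c_2 = 4


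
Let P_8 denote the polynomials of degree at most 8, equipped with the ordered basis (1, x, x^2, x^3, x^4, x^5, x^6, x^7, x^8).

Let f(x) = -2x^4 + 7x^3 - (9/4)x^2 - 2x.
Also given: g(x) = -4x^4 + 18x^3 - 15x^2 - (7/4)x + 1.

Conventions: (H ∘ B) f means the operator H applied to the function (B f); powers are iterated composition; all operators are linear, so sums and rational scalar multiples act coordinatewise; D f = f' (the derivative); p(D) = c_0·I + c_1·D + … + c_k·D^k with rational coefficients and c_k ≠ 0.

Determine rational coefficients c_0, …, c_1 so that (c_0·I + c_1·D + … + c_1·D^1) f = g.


p(D) = 2·I − (1/2)·D, i.e. c_0 = 2, c_1 = -1/2

D^0 f = -2x^4 + 7x^3 - (9/4)x^2 - 2x
D^1 f = -8x^3 + 21x^2 - (9/2)x - 2
matching coefficients of g against c_0 f + c_1 Df + … from the top degree down determines the c_i
solution: c_0 = 2, c_1 = -1/2


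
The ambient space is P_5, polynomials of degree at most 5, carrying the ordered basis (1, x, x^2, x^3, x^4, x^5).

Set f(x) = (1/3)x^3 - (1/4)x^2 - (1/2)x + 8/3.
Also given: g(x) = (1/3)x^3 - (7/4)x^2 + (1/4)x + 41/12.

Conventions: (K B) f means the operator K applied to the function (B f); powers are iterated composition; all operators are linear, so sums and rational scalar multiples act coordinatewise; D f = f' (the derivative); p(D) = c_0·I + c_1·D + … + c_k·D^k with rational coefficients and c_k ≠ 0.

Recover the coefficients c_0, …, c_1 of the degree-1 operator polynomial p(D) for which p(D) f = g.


D^0 f = (1/3)x^3 - (1/4)x^2 - (1/2)x + 8/3
D^1 f = x^2 - (1/2)x - 1/2
matching coefficients of g against c_0 f + c_1 Df + … from the top degree down determines the c_i
solution: c_0 = 1, c_1 = -3/2

c_0 = 1, c_1 = -3/2


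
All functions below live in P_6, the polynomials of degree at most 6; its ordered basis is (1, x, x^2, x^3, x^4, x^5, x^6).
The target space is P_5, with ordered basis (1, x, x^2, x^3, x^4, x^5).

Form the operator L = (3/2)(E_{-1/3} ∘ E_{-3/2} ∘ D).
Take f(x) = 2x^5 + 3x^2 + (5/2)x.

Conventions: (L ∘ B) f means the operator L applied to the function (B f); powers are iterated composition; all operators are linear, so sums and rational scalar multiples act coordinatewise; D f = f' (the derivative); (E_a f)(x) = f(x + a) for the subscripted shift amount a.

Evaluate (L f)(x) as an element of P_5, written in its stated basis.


D f = 10x^4 + 6x + 5/2
E_{-3/2} D f = 10x^4 - 60x^3 + 135x^2 - 129x + 353/8
E_{-1/3} E_{-3/2} D f = 10x^4 - (220/3)x^3 + (605/3)x^2 - (6493/27)x + 67697/648
((3/2)(E_{-1/3} ∘ E_{-3/2} ∘ D)) f = 15x^4 - 110x^3 + (605/2)x^2 - (6493/18)x + 67697/432

the result is g(x) = 15x^4 - 110x^3 + (605/2)x^2 - (6493/18)x + 67697/432


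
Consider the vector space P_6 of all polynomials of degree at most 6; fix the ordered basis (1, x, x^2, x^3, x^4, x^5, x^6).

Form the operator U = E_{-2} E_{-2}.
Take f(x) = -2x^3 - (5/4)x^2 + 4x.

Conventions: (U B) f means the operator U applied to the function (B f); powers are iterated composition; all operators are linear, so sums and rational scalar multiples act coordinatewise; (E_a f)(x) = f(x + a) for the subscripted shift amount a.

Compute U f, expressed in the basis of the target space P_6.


the image equals g(x) = -2x^3 + (91/4)x^2 - 82x + 92

E_{-2} f = -2x^3 + (43/4)x^2 - 15x + 3
E_{-2} E_{-2} f = -2x^3 + (91/4)x^2 - 82x + 92


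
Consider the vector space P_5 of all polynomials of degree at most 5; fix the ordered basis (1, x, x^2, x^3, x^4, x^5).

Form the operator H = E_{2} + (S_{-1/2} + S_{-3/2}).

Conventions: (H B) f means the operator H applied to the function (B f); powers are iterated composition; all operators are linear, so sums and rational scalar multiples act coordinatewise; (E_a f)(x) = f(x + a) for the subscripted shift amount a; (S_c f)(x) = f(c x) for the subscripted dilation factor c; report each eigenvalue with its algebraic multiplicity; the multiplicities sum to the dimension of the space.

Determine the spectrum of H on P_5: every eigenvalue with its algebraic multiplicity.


image of 1: 3
image of x: -x + 2
image of x^2: (7/2)x^2 + 4x + 4
image of x^3: -(5/2)x^3 + 6x^2 + 12x + 8
image of x^4: (49/8)x^4 + 8x^3 + 24x^2 + 32x + 16
image of x^5: -(53/8)x^5 + 10x^4 + 40x^3 + 80x^2 + 80x + 32
the matrix is upper triangular; its diagonal is (3, -1, 7/2, -5/2, 49/8, -53/8)
for a triangular matrix the eigenvalues are the diagonal entries, with algebraic multiplicity their repetition count

λ = -53/8 (multiplicity 1), λ = -5/2 (multiplicity 1), λ = -1 (multiplicity 1), λ = 3 (multiplicity 1), λ = 7/2 (multiplicity 1), λ = 49/8 (multiplicity 1)


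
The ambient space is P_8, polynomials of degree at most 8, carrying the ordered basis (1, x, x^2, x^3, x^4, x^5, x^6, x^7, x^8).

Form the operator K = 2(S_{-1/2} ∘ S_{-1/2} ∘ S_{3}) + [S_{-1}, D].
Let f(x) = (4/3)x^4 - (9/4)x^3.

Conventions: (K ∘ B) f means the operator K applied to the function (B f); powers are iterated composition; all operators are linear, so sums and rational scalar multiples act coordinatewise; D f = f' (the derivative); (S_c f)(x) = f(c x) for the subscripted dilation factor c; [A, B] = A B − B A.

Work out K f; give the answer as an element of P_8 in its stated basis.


the image equals g(x) = (27/32)x^4 - (4825/384)x^3 - (27/2)x^2

S_{3} f = 108x^4 - (243/4)x^3
S_{-1/2} S_{3} f = (27/4)x^4 + (243/32)x^3
S_{-1/2} S_{-1/2} S_{3} f = (27/64)x^4 - (243/256)x^3
(2(S_{-1/2} ∘ S_{-1/2} ∘ S_{3})) f = (27/32)x^4 - (243/128)x^3
D f = (16/3)x^3 - (27/4)x^2
S_{-1} D f = -(16/3)x^3 - (27/4)x^2
S_{-1} f = (4/3)x^4 + (9/4)x^3
D S_{-1} f = (16/3)x^3 + (27/4)x^2
[S_{-1}, D] f = -(32/3)x^3 - (27/2)x^2
(2(S_{-1/2} ∘ S_{-1/2} ∘ S_{3}) + [S_{-1}, D]) f = (27/32)x^4 - (4825/384)x^3 - (27/2)x^2


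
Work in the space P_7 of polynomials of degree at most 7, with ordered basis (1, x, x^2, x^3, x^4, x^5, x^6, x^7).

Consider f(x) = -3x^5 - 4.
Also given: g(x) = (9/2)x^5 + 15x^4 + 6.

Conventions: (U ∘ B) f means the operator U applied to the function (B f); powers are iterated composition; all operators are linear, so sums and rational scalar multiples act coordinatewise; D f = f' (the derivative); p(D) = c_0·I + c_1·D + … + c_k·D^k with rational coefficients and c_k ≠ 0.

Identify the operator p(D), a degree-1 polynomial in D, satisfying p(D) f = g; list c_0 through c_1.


D^0 f = -3x^5 - 4
D^1 f = -15x^4
matching coefficients of g against c_0 f + c_1 Df + … from the top degree down determines the c_i
solution: c_0 = -3/2, c_1 = -1

p(D) = -(3/2)·I − D, i.e. c_0 = -3/2, c_1 = -1


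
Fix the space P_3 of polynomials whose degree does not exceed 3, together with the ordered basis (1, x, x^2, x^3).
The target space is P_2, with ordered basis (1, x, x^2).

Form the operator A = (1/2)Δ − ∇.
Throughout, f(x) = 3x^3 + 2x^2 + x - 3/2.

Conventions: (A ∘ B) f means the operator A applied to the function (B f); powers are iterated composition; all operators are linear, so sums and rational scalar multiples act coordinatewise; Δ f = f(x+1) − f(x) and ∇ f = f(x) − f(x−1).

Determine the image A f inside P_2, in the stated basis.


Δ f = 9x^2 + 13x + 6
((1/2)Δ) f = (9/2)x^2 + (13/2)x + 3
∇ f = 9x^2 - 5x + 2
(-∇) f = -9x^2 + 5x - 2
((1/2)Δ − ∇) f = -(9/2)x^2 + (23/2)x + 1

the image equals g(x) = -(9/2)x^2 + (23/2)x + 1


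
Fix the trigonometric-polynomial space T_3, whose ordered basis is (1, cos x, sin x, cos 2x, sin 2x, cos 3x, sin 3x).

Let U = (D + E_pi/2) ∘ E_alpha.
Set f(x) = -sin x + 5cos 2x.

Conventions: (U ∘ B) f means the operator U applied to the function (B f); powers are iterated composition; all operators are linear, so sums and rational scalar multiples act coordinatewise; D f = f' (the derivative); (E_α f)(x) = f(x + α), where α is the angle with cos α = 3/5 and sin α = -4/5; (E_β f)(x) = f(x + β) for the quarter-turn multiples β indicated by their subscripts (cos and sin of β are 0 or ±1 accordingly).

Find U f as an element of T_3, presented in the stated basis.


the image equals g(x) = -(6/5)cos x - (8/5)sin x + 11cos 2x - 2sin 2x

E_alpha f = (4/5)cos x - (3/5)sin x - (7/5)cos 2x + (24/5)sin 2x
D E_alpha f = -(3/5)cos x - (4/5)sin x + (48/5)cos 2x + (14/5)sin 2x
E_pi/2 E_alpha f = -(3/5)cos x - (4/5)sin x + (7/5)cos 2x - (24/5)sin 2x
(D + E_pi/2) E_alpha f = -(6/5)cos x - (8/5)sin x + 11cos 2x - 2sin 2x


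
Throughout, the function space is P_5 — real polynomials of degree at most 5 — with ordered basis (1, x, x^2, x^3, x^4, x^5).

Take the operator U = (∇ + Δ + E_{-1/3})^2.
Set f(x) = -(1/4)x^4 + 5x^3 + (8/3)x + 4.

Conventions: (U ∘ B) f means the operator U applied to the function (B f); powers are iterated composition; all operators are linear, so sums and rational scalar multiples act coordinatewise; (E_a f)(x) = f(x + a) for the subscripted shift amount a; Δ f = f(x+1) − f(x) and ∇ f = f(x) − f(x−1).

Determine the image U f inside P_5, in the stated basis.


g(x) = -(1/4)x^4 + (5/3)x^3 + (124/3)x^2 + (2276/27)x + 2552/81

∇ f = -x^3 + (33/2)x^2 - 16x + 95/12
Δ f = -x^3 + (27/2)x^2 + 14x + 89/12
E_{-1/3} f = -(1/4)x^4 + (16/3)x^3 - (31/6)x^2 + (118/27)x + 947/324
(∇ + Δ + E_{-1/3}) f = -(1/4)x^4 + (10/3)x^3 + (149/6)x^2 + (64/27)x + 5915/324
∇ (∇ + Δ + E_{-1/3}) f = -x^3 + (23/2)x^2 + (116/3)x - 2039/108
Δ (∇ + Δ + E_{-1/3}) f = -x^3 + (17/2)x^2 + (176/3)x + 3271/108
E_{-1/3} (∇ + Δ + E_{-1/3}) f = -(1/4)x^4 + (11/3)x^3 + (64/3)x^2 - (352/27)x + 1628/81
(∇ + Δ + E_{-1/3}) (∇ + Δ + E_{-1/3}) f = -(1/4)x^4 + (5/3)x^3 + (124/3)x^2 + (2276/27)x + 2552/81


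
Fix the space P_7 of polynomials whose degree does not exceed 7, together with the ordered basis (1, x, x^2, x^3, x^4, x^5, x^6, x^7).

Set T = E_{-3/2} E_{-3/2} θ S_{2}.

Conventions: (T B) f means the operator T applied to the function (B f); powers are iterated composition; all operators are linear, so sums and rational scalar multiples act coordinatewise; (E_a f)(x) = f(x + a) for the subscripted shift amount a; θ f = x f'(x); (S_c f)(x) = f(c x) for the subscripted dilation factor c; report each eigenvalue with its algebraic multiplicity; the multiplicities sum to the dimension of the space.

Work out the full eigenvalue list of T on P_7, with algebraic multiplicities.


λ = 0 (multiplicity 1), λ = 2 (multiplicity 1), λ = 8 (multiplicity 1), λ = 24 (multiplicity 1), λ = 64 (multiplicity 1), λ = 160 (multiplicity 1), λ = 384 (multiplicity 1), λ = 896 (multiplicity 1)

image of 1: 0
image of x: 2x - 6
image of x^2: 8x^2 - 48x + 72
image of x^3: 24x^3 - 216x^2 + 648x - 648
image of x^4: 64x^4 - 768x^3 + 3456x^2 - 6912x + 5184
image of x^5: 160x^5 - 2400x^4 + 14400x^3 - 43200x^2 + 64800x - 38880
image of x^6: 384x^6 - 6912x^5 + 51840x^4 - 207360x^3 + 466560x^2 - 559872x + 279936
image of x^7: 896x^7 - 18816x^6 + 169344x^5 - 846720x^4 + 2540160x^3 - 4572288x^2 + 4572288x - 1959552
the matrix is upper triangular; its diagonal is (0, 2, 8, 24, 64, 160, 384, 896)
for a triangular matrix the eigenvalues are the diagonal entries, with algebraic multiplicity their repetition count


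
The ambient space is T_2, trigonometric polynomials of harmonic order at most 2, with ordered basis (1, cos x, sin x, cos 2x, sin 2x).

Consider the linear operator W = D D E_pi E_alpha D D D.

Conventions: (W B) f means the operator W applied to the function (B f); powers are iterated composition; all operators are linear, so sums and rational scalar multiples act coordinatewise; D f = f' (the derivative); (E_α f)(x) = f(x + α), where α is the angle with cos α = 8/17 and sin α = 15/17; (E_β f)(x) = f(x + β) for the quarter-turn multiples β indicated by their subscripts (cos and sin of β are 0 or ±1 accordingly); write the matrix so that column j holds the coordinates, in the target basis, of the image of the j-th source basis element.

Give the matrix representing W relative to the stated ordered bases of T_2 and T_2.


the matrix is [[0, 0, 0, 0, 0]; [0, 15/17, -8/17, 0, 0]; [0, 8/17, 15/17, 0, 0]; [0, 0, 0, -7680/289, -5152/289]; [0, 0, 0, 5152/289, -7680/289]] (rows listed top to bottom)

image of 1: 0
image of cos x: (15/17)cos x + (8/17)sin x
image of sin x: -(8/17)cos x + (15/17)sin x
image of cos 2x: -(7680/289)cos 2x + (5152/289)sin 2x
image of sin 2x: -(5152/289)cos 2x - (7680/289)sin 2x
each image's coordinates form column j of the matrix


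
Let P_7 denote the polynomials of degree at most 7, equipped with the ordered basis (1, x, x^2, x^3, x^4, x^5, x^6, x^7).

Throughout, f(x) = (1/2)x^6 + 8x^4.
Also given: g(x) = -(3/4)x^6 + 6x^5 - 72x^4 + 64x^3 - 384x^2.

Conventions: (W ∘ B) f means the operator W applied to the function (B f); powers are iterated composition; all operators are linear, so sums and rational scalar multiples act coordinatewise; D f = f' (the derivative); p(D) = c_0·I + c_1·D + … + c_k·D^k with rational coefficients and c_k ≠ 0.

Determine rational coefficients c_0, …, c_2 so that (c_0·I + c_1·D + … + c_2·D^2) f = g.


c_0 = -3/2, c_1 = 2, c_2 = -4

D^0 f = (1/2)x^6 + 8x^4
D^1 f = 3x^5 + 32x^3
D^2 f = 15x^4 + 96x^2
matching coefficients of g against c_0 f + c_1 Df + … from the top degree down determines the c_i
solution: c_0 = -3/2, c_1 = 2, c_2 = -4


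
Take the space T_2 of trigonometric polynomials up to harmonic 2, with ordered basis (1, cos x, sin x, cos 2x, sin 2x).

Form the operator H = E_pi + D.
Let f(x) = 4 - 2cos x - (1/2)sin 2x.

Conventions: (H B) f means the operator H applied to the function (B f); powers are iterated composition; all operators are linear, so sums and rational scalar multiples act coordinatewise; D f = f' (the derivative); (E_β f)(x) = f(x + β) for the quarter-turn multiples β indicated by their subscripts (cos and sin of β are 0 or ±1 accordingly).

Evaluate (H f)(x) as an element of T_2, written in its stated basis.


g(x) = 4 + 2cos x + 2sin x - cos 2x - (1/2)sin 2x

E_pi f = 4 + 2cos x - (1/2)sin 2x
D f = 2sin x - cos 2x
(E_pi + D) f = 4 + 2cos x + 2sin x - cos 2x - (1/2)sin 2x


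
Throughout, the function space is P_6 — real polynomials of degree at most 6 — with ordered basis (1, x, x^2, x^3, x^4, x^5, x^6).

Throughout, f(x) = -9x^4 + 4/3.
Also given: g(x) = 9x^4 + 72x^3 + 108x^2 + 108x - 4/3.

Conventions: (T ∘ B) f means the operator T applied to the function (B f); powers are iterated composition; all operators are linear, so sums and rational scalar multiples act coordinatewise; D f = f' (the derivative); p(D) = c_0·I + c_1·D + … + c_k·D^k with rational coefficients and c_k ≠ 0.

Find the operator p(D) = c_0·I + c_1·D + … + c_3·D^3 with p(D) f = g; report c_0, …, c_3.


p(D) = -I − 2·D − D^2 − (1/2)·D^3, i.e. c_0 = -1, c_1 = -2, c_2 = -1, c_3 = -1/2

D^0 f = -9x^4 + 4/3
D^1 f = -36x^3
D^2 f = -108x^2
D^3 f = -216x
matching coefficients of g against c_0 f + c_1 Df + … from the top degree down determines the c_i
solution: c_0 = -1, c_1 = -2, c_2 = -1, c_3 = -1/2


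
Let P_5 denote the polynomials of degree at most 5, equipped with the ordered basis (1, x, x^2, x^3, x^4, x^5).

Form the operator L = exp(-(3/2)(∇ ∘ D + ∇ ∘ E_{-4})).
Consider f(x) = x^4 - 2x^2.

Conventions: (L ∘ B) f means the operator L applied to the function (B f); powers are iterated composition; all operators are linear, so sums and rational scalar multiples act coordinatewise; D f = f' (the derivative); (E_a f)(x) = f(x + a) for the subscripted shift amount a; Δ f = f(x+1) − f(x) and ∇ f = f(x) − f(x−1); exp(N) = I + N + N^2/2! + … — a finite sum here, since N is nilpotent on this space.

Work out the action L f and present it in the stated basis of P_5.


the result is g(x) = x^4 - 6x^3 + (149/2)x^2 - (1089/2)x + 24345/16

order-1 term: -6x^3 + 63x^2 - 342x + 1053/2
order-2 term: (27/2)x^2 - 189x + 3393/4
order-3 term: -(27/2)x + 567/4
order-4 term: 81/16
the series for exp(-(3/2)(∇ ∘ D + ∇ ∘ E_{-4})) f terminates at order 4
exp(-(3/2)(∇ ∘ D + ∇ ∘ E_{-4})) f = x^4 - 6x^3 + (149/2)x^2 - (1089/2)x + 24345/16


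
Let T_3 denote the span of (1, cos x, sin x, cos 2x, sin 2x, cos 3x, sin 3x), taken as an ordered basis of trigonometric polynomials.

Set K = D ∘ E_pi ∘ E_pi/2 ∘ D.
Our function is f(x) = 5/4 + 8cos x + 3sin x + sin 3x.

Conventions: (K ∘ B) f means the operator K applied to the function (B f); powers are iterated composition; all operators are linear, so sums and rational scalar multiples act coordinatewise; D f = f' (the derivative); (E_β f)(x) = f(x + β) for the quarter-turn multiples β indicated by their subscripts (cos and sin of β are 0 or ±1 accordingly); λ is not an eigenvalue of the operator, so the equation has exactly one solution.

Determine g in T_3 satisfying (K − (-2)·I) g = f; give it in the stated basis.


the image equals g(x) = 5/8 + (13/5)cos x + (14/5)sin x + (9/85)cos 3x + (2/85)sin 3x

write g with unknown coordinates in the stated basis and equate coefficients in (K − (-2)·I) g = f
solving from the highest basis element down gives g = 5/8 + (13/5)cos x + (14/5)sin x + (9/85)cos 3x + (2/85)sin 3x
check: K g = (14/5)cos x - (13/5)sin x - (18/85)cos 3x + (81/85)sin 3x
so K g − (-2)·g = 5/4 + 8cos x + 3sin x + sin 3x = f ✓


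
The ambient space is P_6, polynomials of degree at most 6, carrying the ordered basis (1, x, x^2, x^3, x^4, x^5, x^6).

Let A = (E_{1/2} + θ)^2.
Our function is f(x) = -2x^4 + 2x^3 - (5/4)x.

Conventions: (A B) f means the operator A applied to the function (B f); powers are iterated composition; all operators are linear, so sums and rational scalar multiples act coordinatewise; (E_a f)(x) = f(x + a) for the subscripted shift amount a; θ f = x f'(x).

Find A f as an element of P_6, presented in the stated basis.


E_{1/2} f = -2x^4 - 2x^3 - (3/4)x - 1/2
θ f = -8x^4 + 6x^3 - (5/4)x
(E_{1/2} + θ) f = -10x^4 + 4x^3 - 2x - 1/2
E_{1/2} (E_{1/2} + θ) f = -10x^4 - 16x^3 - 9x^2 - 4x - 13/8
θ (E_{1/2} + θ) f = -40x^4 + 12x^3 - 2x
(E_{1/2} + θ) (E_{1/2} + θ) f = -50x^4 - 4x^3 - 9x^2 - 6x - 13/8

the image equals g(x) = -50x^4 - 4x^3 - 9x^2 - 6x - 13/8


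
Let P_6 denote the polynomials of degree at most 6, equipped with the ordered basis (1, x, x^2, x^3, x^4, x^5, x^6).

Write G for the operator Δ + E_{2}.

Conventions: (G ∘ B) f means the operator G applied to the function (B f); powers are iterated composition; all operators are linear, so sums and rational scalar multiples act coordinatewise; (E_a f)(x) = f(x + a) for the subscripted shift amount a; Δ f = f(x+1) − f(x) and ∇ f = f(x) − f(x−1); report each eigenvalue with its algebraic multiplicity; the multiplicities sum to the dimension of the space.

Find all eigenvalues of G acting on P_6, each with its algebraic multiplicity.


image of 1: 1
image of x: x + 3
image of x^2: x^2 + 6x + 5
image of x^3: x^3 + 9x^2 + 15x + 9
image of x^4: x^4 + 12x^3 + 30x^2 + 36x + 17
image of x^5: x^5 + 15x^4 + 50x^3 + 90x^2 + 85x + 33
image of x^6: x^6 + 18x^5 + 75x^4 + 180x^3 + 255x^2 + 198x + 65
the matrix is upper triangular; its diagonal is (1, 1, 1, 1, 1, 1, 1)
for a triangular matrix the eigenvalues are the diagonal entries, with algebraic multiplicity their repetition count

λ = 1 (multiplicity 7)


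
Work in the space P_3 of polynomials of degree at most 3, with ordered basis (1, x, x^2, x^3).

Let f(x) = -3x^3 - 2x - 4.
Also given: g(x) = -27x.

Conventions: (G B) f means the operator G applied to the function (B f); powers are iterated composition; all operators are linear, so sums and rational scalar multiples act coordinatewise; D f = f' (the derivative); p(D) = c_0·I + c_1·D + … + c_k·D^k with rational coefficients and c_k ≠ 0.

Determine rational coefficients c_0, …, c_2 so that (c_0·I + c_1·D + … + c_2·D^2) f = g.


p(D) = (3/2)·D^2, i.e. c_0 = 0, c_1 = 0, c_2 = 3/2

D^0 f = -3x^3 - 2x - 4
D^1 f = -9x^2 - 2
D^2 f = -18x
matching coefficients of g against c_0 f + c_1 Df + … from the top degree down determines the c_i
solution: c_0 = 0, c_1 = 0, c_2 = 3/2


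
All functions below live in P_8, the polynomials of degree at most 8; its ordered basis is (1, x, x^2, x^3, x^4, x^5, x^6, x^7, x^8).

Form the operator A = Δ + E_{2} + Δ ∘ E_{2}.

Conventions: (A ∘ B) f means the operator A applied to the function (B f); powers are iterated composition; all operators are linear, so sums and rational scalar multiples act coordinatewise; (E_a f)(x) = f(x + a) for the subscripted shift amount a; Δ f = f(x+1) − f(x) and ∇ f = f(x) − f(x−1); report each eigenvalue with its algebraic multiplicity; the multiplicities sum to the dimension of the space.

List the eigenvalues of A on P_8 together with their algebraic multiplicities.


λ = 1 (multiplicity 9)

image of 1: 1
image of x: x + 4
image of x^2: x^2 + 8x + 10
image of x^3: x^3 + 12x^2 + 30x + 28
image of x^4: x^4 + 16x^3 + 60x^2 + 112x + 82
image of x^5: x^5 + 20x^4 + 100x^3 + 280x^2 + 410x + 244
image of x^6: x^6 + 24x^5 + 150x^4 + 560x^3 + 1230x^2 + 1464x + 730
image of x^7: x^7 + 28x^6 + 210x^5 + 980x^4 + 2870x^3 + 5124x^2 + 5110x + 2188
image of x^8: x^8 + 32x^7 + 280x^6 + 1568x^5 + 5740x^4 + 13664x^3 + 20440x^2 + 17504x + 6562
the matrix is upper triangular; its diagonal is (1, 1, 1, 1, 1, 1, 1, 1, 1)
for a triangular matrix the eigenvalues are the diagonal entries, with algebraic multiplicity their repetition count
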